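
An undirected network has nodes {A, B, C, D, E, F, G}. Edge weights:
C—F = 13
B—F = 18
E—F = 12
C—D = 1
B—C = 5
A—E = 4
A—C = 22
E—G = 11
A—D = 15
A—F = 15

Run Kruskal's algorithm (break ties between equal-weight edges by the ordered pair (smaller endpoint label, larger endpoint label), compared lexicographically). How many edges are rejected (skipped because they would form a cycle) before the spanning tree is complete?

0

Kruskal's algorithm — process edges by increasing weight (ties by edge label):
C—D (1): add — endpoints in different components.
A—E (4): add — endpoints in different components.
B—C (5): add — endpoints in different components.
E—G (11): add — endpoints in different components.
E—F (12): add — endpoints in different components.
C—F (13): add — endpoints in different components.
Edges rejected before the tree was complete: 0.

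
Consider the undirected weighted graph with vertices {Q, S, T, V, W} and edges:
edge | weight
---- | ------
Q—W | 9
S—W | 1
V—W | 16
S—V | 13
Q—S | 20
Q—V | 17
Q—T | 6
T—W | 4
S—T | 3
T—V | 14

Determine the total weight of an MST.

Sort edges by weight, then run Kruskal:
S—W (1): add. Components now {S,W} {Q} {V} {T}
S—T (3): add. Components now {S,T,W} {Q} {V}
T—W (4): skip — W and T already connected.
Q—T (6): add. Components now {Q,S,T,W} {V}
Q—W (9): skip — W and Q already connected.
S—V (13): add. Components now {Q,S,T,V,W}
MST edges: S—W, S—T, Q—T, S—V; total weight 1+3+6+13 = 23.

23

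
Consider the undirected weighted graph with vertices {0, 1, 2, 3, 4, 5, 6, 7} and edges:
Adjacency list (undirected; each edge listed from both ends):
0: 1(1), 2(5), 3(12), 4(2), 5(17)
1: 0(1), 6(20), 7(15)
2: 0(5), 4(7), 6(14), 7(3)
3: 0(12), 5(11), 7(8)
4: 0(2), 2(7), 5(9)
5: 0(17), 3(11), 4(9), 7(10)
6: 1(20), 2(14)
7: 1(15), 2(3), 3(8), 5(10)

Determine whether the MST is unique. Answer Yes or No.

Yes

Kruskal's algorithm — process edges by increasing weight (ties by edge label):
0–1 (1): add — endpoints in different components.
0–4 (2): add — endpoints in different components.
2–7 (3): add — endpoints in different components.
0–2 (5): add — endpoints in different components.
2–4 (7): skip — 2 and 4 already connected.
3–7 (8): add — endpoints in different components.
4–5 (9): add — endpoints in different components.
5–7 (10): skip — 5 and 7 already connected.
3–5 (11): skip — 3 and 5 already connected.
0–3 (12): skip — 0 and 3 already connected.
2–6 (14): add — endpoints in different components.
Every non-tree edge has weight strictly greater than the heaviest edge on the tree path between its endpoints, so the MST is unique.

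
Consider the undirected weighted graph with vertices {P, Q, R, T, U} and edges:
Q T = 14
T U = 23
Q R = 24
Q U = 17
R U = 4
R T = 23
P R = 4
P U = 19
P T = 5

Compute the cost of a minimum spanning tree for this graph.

Kruskal's algorithm — process edges by increasing weight (ties by edge label):
P R (4): add. Components now {P,R} {T} {Q} {U}
R U (4): add. Components now {P,R,U} {T} {Q}
P T (5): add. Components now {P,R,T,U} {Q}
Q T (14): add. Components now {P,Q,R,T,U}
MST edges: P R, R U, P T, Q T; total weight 4+4+5+14 = 27.

27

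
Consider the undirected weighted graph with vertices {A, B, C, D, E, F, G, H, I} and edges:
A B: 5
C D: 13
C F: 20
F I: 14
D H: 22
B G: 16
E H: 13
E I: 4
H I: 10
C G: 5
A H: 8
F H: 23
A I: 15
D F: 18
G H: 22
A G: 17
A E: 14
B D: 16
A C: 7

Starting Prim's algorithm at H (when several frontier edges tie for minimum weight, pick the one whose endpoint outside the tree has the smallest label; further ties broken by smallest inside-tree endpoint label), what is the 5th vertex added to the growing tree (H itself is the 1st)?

G

Grow the tree from H using Prim:
Step 1: cheapest edge leaving the tree is A H (8); add A.
Step 2: cheapest edge leaving the tree is A B (5); add B.
Step 3: cheapest edge leaving the tree is A C (7); add C.
Step 4: cheapest edge leaving the tree is C G (5); add G.
Step 5: cheapest edge leaving the tree is H I (10); add I.
Step 6: cheapest edge leaving the tree is E I (4); add E.
Step 7: cheapest edge leaving the tree is C D (13); add D.
Step 8: cheapest edge leaving the tree is F I (14); add F.
Vertex order: H, A, B, C, G, I, E, D, F. The 5th vertex is G.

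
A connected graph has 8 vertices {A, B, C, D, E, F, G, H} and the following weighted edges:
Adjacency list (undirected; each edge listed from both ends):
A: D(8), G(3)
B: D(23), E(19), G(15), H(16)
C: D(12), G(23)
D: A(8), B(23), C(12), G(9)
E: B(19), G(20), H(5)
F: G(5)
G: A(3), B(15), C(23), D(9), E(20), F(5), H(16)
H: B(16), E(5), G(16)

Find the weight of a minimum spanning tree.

64

Prim, starting at E.
Step 1: frontier [E-H 5, B-E 19, E-G 20] → take E-H (5); add H.
Step 2: frontier [B-E 19, E-G 20, B-H 16, G-H 16] → take B-H (16); add B.
Step 3: frontier [B-G 15, B-D 23, E-G 20, G-H 16] → take B-G (15); add G.
Step 4: frontier [B-D 23, A-G 3, F-G 5, D-G 9, C-G 23] → take A-G (3); add A.
Step 5: frontier [A-D 8, B-D 23, F-G 5, D-G 9, C-G 23] → take F-G (5); add F.
Step 6: frontier [A-D 8, B-D 23, D-G 9, C-G 23] → take A-D (8); add D.
Step 7: frontier [C-D 12, C-G 23] → take C-D (12); add C.
MST edges: E-H, B-H, B-G, A-G, F-G, A-D, C-D; total weight 5+16+15+3+5+8+12 = 64.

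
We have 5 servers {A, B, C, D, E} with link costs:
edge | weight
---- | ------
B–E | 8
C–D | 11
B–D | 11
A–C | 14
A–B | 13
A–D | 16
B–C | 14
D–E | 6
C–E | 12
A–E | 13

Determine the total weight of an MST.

Sort edges by weight, then run Kruskal:
D–E (6): add. Components now {A} {B} {C} {D,E}
B–E (8): add. Components now {A} {B,D,E} {C}
B–D (11): skip — B and D already connected.
C–D (11): add. Components now {A} {B,C,D,E}
C–E (12): skip — C and E already connected.
A–B (13): add. Components now {A,B,C,D,E}
MST edges: D–E, B–E, C–D, A–B; total weight 6+8+11+13 = 38.

38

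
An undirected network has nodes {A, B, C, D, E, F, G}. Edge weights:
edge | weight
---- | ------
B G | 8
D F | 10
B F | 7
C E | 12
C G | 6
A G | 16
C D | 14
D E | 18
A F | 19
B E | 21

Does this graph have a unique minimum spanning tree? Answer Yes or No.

Kruskal's algorithm — process edges by increasing weight (ties by edge label):
C G (6): add — endpoints in different components.
B F (7): add — endpoints in different components.
B G (8): add — endpoints in different components.
D F (10): add — endpoints in different components.
C E (12): add — endpoints in different components.
C D (14): skip — C and D already connected.
A G (16): add — endpoints in different components.
Every non-tree edge has weight strictly greater than the heaviest edge on the tree path between its endpoints, so the MST is unique.

Yes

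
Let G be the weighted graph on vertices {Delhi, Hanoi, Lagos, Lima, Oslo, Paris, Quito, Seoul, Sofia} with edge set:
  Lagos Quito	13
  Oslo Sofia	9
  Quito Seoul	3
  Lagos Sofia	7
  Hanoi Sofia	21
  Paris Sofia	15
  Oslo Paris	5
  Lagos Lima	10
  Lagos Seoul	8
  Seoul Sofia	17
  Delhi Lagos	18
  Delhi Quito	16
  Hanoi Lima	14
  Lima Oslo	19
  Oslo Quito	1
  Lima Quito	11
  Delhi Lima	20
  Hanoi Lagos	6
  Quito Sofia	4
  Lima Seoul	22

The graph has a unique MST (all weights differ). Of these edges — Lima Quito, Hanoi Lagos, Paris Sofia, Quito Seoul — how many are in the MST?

2

Kruskal's algorithm — process edges by increasing weight (ties by edge label):
Oslo Quito (1): add — endpoints in different components.
Quito Seoul (3): add — endpoints in different components.
Quito Sofia (4): add — endpoints in different components.
Oslo Paris (5): add — endpoints in different components.
Hanoi Lagos (6): add — endpoints in different components.
Lagos Sofia (7): add — endpoints in different components.
Lagos Seoul (8): skip — Lagos and Seoul already connected.
Oslo Sofia (9): skip — Oslo and Sofia already connected.
Lagos Lima (10): add — endpoints in different components.
Lima Quito (11): skip — Lima and Quito already connected.
Lagos Quito (13): skip — Lagos and Quito already connected.
Hanoi Lima (14): skip — Hanoi and Lima already connected.
Paris Sofia (15): skip — Paris and Sofia already connected.
Delhi Quito (16): add — endpoints in different components.
MST edge set: {Oslo Quito, Quito Seoul, Quito Sofia, Oslo Paris, Hanoi Lagos, Lagos Sofia, Lagos Lima, Delhi Quito}.
Of the listed edges, {Hanoi Lagos, Quito Seoul} are in the MST → 2.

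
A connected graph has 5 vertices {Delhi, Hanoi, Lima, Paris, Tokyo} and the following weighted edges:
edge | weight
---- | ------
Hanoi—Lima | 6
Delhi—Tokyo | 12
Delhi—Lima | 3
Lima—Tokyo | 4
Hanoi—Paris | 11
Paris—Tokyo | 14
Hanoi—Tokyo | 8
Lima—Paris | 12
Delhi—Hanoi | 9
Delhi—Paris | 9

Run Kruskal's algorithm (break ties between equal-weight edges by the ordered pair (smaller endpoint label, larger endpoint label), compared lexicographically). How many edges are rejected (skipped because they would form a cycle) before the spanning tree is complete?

2

Kruskal: consider edges lightest-first.
Delhi—Lima (3): add — endpoints in different components.
Lima—Tokyo (4): add — endpoints in different components.
Hanoi—Lima (6): add — endpoints in different components.
Hanoi—Tokyo (8): skip — Hanoi and Tokyo already connected.
Delhi—Hanoi (9): skip — Delhi and Hanoi already connected.
Delhi—Paris (9): add — endpoints in different components.
Edges rejected before the tree was complete: 2.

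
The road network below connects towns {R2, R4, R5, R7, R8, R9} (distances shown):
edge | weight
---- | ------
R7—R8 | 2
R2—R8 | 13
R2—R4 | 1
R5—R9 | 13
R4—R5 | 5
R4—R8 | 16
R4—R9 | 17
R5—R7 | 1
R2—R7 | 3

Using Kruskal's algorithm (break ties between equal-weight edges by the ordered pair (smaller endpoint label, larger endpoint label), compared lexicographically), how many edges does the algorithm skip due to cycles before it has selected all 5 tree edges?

Kruskal's algorithm — process edges by increasing weight (ties by edge label):
R2—R4 (1): add. Components now {R7} {R5} {R9} {R8} {R2,R4}
R5—R7 (1): add. Components now {R5,R7} {R9} {R8} {R2,R4}
R7—R8 (2): add. Components now {R5,R7,R8} {R9} {R2,R4}
R2—R7 (3): add. Components now {R2,R4,R5,R7,R8} {R9}
R4—R5 (5): skip — R5 and R4 already connected.
R2—R8 (13): skip — R8 and R2 already connected.
R5—R9 (13): add. Components now {R2,R4,R5,R7,R8,R9}
Edges rejected before the tree was complete: 2.

2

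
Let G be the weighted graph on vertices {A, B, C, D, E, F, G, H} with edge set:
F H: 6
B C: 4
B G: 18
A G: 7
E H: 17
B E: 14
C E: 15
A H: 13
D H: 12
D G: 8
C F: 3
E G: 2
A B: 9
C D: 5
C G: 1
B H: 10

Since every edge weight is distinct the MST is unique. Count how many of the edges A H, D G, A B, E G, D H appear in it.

Kruskal: consider edges lightest-first.
C G (1): add — endpoints in different components.
E G (2): add — endpoints in different components.
C F (3): add — endpoints in different components.
B C (4): add — endpoints in different components.
C D (5): add — endpoints in different components.
F H (6): add — endpoints in different components.
A G (7): add — endpoints in different components.
MST edge set: {C G, E G, C F, B C, C D, F H, A G}.
Of the listed edges, {E G} are in the MST → 1.

1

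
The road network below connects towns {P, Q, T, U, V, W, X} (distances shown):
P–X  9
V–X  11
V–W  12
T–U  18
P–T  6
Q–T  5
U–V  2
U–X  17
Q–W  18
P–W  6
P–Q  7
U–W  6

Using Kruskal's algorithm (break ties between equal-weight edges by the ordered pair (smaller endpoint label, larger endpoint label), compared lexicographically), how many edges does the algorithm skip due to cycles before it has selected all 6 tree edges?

1

Kruskal: consider edges lightest-first.
U–V (2): add — endpoints in different components.
Q–T (5): add — endpoints in different components.
P–T (6): add — endpoints in different components.
P–W (6): add — endpoints in different components.
U–W (6): add — endpoints in different components.
P–Q (7): skip — P and Q already connected.
P–X (9): add — endpoints in different components.
Edges rejected before the tree was complete: 1.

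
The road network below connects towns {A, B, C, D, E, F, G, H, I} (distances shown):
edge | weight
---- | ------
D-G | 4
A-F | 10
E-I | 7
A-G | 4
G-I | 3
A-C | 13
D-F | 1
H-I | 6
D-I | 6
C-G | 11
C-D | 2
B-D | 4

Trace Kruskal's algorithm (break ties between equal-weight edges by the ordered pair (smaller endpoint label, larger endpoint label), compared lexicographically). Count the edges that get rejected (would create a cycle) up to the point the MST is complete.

Kruskal's algorithm — process edges by increasing weight (ties by edge label):
D-F (1): add — endpoints in different components.
C-D (2): add — endpoints in different components.
G-I (3): add — endpoints in different components.
A-G (4): add — endpoints in different components.
B-D (4): add — endpoints in different components.
D-G (4): add — endpoints in different components.
D-I (6): skip — D and I already connected.
H-I (6): add — endpoints in different components.
E-I (7): add — endpoints in different components.
Edges rejected before the tree was complete: 1.

1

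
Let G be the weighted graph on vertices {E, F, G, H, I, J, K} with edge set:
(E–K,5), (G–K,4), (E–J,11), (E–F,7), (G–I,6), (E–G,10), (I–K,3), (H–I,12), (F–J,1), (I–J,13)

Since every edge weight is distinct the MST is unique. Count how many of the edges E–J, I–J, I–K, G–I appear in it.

Kruskal: consider edges lightest-first.
F–J (1): add — endpoints in different components.
I–K (3): add — endpoints in different components.
G–K (4): add — endpoints in different components.
E–K (5): add — endpoints in different components.
G–I (6): skip — G and I already connected.
E–F (7): add — endpoints in different components.
E–G (10): skip — E and G already connected.
E–J (11): skip — E and J already connected.
H–I (12): add — endpoints in different components.
MST edge set: {F–J, I–K, G–K, E–K, E–F, H–I}.
Of the listed edges, {I–K} are in the MST → 1.

1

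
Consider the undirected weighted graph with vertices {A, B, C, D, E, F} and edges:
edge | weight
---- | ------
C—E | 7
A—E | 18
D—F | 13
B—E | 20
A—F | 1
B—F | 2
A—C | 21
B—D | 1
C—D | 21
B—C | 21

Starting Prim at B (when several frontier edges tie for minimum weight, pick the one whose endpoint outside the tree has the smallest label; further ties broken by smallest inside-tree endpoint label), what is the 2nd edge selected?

Prim, starting at B.
Step 1: frontier [B—D 1, B—F 2, B—E 20, B—C 21] → take B—D (1); add D.
Step 2: frontier [B—F 2, B—E 20, B—C 21, D—F 13, C—D 21] → take B—F (2); add F.
Step 3: frontier [B—E 20, B—C 21, C—D 21, A—F 1] → take A—F (1); add A.
Step 4: frontier [A—E 18, A—C 21, B—E 20, B—C 21, C—D 21] → take A—E (18); add E.
Step 5: frontier [A—C 21, B—C 21, C—D 21, C—E 7] → take C—E (7); add C.
The 2nd edge added is B—F.

B-F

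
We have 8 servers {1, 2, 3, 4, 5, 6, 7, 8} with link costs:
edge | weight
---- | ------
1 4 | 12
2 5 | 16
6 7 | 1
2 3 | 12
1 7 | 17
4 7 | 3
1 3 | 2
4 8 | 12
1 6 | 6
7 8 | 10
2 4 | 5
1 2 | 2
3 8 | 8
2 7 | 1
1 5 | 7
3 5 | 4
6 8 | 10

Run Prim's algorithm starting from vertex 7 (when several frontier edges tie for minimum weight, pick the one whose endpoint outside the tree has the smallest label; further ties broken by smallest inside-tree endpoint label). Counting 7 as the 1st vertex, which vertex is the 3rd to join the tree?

6

Grow the tree from 7 using Prim:
Step 1: cheapest edge leaving the tree is 2 7 (1); add 2.
Step 2: cheapest edge leaving the tree is 6 7 (1); add 6.
Step 3: cheapest edge leaving the tree is 1 2 (2); add 1.
Step 4: cheapest edge leaving the tree is 1 3 (2); add 3.
Step 5: cheapest edge leaving the tree is 4 7 (3); add 4.
Step 6: cheapest edge leaving the tree is 3 5 (4); add 5.
Step 7: cheapest edge leaving the tree is 3 8 (8); add 8.
Vertex order: 7, 2, 6, 1, 3, 4, 5, 8. The 3rd vertex is 6.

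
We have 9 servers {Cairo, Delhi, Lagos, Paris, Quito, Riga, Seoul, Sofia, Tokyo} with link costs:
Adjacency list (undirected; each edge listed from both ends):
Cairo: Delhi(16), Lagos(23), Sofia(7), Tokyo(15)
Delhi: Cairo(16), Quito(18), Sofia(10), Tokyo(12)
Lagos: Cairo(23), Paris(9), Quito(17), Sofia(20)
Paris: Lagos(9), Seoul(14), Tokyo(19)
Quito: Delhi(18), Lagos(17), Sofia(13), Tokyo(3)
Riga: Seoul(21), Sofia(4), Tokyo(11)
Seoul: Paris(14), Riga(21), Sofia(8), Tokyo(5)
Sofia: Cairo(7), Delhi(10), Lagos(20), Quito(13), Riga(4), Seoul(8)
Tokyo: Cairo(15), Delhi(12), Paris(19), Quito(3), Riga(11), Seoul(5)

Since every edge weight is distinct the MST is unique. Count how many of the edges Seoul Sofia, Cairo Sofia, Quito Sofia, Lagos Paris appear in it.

3

Kruskal's algorithm — process edges by increasing weight (ties by edge label):
Quito Tokyo (3): add — endpoints in different components.
Riga Sofia (4): add — endpoints in different components.
Seoul Tokyo (5): add — endpoints in different components.
Cairo Sofia (7): add — endpoints in different components.
Seoul Sofia (8): add — endpoints in different components.
Lagos Paris (9): add — endpoints in different components.
Delhi Sofia (10): add — endpoints in different components.
Riga Tokyo (11): skip — Riga and Tokyo already connected.
Delhi Tokyo (12): skip — Delhi and Tokyo already connected.
Quito Sofia (13): skip — Quito and Sofia already connected.
Paris Seoul (14): add — endpoints in different components.
MST edge set: {Quito Tokyo, Riga Sofia, Seoul Tokyo, Cairo Sofia, Seoul Sofia, Lagos Paris, Delhi Sofia, Paris Seoul}.
Of the listed edges, {Seoul Sofia, Cairo Sofia, Lagos Paris} are in the MST → 3.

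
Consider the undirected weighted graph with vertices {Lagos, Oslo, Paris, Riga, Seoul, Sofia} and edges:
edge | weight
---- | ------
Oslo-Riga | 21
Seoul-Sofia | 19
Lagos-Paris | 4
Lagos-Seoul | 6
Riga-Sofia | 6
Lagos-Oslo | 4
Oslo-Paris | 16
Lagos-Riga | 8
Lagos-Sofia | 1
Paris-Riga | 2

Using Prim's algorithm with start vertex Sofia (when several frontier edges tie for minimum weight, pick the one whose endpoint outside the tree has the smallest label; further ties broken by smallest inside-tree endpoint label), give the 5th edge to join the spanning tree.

Lagos-Seoul

Grow the tree from Sofia using Prim:
Step 1: frontier [Lagos-Sofia 1, Riga-Sofia 6, Seoul-Sofia 19] → take Lagos-Sofia (1); add Lagos.
Step 2: frontier [Lagos-Oslo 4, Lagos-Paris 4, Lagos-Seoul 6, Lagos-Riga 8, Riga-Sofia 6, Seoul-Sofia 19] → take Lagos-Oslo (4); add Oslo.
Step 3: frontier [Lagos-Paris 4, Lagos-Seoul 6, Lagos-Riga 8, Oslo-Paris 16, Oslo-Riga 21, Riga-Sofia 6, Seoul-Sofia 19] → take Lagos-Paris (4); add Paris.
Step 4: frontier [Lagos-Seoul 6, Lagos-Riga 8, Oslo-Riga 21, Paris-Riga 2, Riga-Sofia 6, Seoul-Sofia 19] → take Paris-Riga (2); add Riga.
Step 5: frontier [Lagos-Seoul 6, Seoul-Sofia 19] → take Lagos-Seoul (6); add Seoul.
The 5th edge added is Lagos-Seoul.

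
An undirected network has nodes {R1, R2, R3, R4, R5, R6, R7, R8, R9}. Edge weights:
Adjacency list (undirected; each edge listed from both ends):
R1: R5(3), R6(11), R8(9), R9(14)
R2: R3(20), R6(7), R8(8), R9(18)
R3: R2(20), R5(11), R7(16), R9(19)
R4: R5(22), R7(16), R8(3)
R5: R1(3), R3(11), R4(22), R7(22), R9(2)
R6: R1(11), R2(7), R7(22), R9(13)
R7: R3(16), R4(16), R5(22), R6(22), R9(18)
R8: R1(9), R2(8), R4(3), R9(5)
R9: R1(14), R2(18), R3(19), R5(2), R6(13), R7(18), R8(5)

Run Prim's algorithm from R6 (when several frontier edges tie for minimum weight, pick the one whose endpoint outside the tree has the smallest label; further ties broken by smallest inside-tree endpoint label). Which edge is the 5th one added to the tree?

Grow the tree from R6 using Prim:
Step 1: cheapest edge leaving the tree is R2–R6 (7); add R2.
Step 2: cheapest edge leaving the tree is R2–R8 (8); add R8.
Step 3: cheapest edge leaving the tree is R4–R8 (3); add R4.
Step 4: cheapest edge leaving the tree is R8–R9 (5); add R9.
Step 5: cheapest edge leaving the tree is R5–R9 (2); add R5.
Step 6: cheapest edge leaving the tree is R1–R5 (3); add R1.
Step 7: cheapest edge leaving the tree is R3–R5 (11); add R3.
Step 8: cheapest edge leaving the tree is R3–R7 (16); add R7.
The 5th edge added is R5–R9.

R5-R9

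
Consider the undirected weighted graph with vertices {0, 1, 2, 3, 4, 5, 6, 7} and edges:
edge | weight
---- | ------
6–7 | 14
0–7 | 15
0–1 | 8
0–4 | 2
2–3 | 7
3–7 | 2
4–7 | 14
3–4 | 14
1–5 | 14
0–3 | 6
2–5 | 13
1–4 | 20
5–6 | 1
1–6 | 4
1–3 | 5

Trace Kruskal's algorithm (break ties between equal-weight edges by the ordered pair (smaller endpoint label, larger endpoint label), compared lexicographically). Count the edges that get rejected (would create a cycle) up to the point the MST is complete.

Sort edges by weight, then run Kruskal:
5–6 (1): add — endpoints in different components.
0–4 (2): add — endpoints in different components.
3–7 (2): add — endpoints in different components.
1–6 (4): add — endpoints in different components.
1–3 (5): add — endpoints in different components.
0–3 (6): add — endpoints in different components.
2–3 (7): add — endpoints in different components.
Edges rejected before the tree was complete: 0.

0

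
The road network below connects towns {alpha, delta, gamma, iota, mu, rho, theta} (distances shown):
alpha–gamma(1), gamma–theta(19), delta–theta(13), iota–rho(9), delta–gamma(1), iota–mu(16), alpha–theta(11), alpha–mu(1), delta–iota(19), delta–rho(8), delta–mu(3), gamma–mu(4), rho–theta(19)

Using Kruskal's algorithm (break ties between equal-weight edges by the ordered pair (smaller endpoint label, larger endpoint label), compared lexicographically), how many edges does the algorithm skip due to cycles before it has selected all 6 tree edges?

2

Kruskal: consider edges lightest-first.
alpha–gamma (1): add. Components now {theta} {alpha,gamma} {iota} {mu} {delta} {rho}
alpha–mu (1): add. Components now {theta} {alpha,gamma,mu} {iota} {delta} {rho}
delta–gamma (1): add. Components now {theta} {alpha,delta,gamma,mu} {iota} {rho}
delta–mu (3): skip — mu and delta already connected.
gamma–mu (4): skip — gamma and mu already connected.
delta–rho (8): add. Components now {theta} {alpha,delta,gamma,mu,rho} {iota}
iota–rho (9): add. Components now {theta} {alpha,delta,gamma,iota,mu,rho}
alpha–theta (11): add. Components now {alpha,delta,gamma,iota,mu,rho,theta}
Edges rejected before the tree was complete: 2.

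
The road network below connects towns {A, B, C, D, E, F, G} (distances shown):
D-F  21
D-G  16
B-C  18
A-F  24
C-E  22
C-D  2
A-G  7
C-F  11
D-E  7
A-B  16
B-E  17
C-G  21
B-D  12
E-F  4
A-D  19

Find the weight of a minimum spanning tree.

Kruskal: consider edges lightest-first.
C-D (2): add — endpoints in different components.
E-F (4): add — endpoints in different components.
A-G (7): add — endpoints in different components.
D-E (7): add — endpoints in different components.
C-F (11): skip — C and F already connected.
B-D (12): add — endpoints in different components.
A-B (16): add — endpoints in different components.
MST edges: C-D, E-F, A-G, D-E, B-D, A-B; total weight 2+4+7+7+12+16 = 48.

48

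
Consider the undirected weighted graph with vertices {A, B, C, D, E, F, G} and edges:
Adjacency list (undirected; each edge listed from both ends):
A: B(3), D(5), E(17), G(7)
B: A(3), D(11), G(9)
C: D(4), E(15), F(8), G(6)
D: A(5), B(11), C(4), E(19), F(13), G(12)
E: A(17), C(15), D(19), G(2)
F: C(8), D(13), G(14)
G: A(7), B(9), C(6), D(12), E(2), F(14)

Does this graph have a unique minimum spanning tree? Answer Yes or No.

Yes

Kruskal: consider edges lightest-first.
E–G (2): add — endpoints in different components.
A–B (3): add — endpoints in different components.
C–D (4): add — endpoints in different components.
A–D (5): add — endpoints in different components.
C–G (6): add — endpoints in different components.
A–G (7): skip — A and G already connected.
C–F (8): add — endpoints in different components.
Every non-tree edge has weight strictly greater than the heaviest edge on the tree path between its endpoints, so the MST is unique.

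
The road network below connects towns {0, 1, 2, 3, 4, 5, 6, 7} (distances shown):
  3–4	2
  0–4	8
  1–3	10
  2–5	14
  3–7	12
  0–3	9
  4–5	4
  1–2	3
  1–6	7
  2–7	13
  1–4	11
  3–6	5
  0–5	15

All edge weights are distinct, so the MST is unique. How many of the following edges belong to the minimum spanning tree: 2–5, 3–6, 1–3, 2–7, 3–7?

2

Kruskal: consider edges lightest-first.
3–4 (2): add — endpoints in different components.
1–2 (3): add — endpoints in different components.
4–5 (4): add — endpoints in different components.
3–6 (5): add — endpoints in different components.
1–6 (7): add — endpoints in different components.
0–4 (8): add — endpoints in different components.
0–3 (9): skip — 0 and 3 already connected.
1–3 (10): skip — 1 and 3 already connected.
1–4 (11): skip — 1 and 4 already connected.
3–7 (12): add — endpoints in different components.
MST edge set: {3–4, 1–2, 4–5, 3–6, 1–6, 0–4, 3–7}.
Of the listed edges, {3–6, 3–7} are in the MST → 2.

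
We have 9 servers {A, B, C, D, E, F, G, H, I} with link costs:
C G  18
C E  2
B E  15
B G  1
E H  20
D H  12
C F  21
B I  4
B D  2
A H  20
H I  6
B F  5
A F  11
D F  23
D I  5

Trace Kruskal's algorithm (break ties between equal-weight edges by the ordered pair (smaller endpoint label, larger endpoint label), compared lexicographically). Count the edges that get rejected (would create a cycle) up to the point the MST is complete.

Kruskal's algorithm — process edges by increasing weight (ties by edge label):
B G (1): add — endpoints in different components.
B D (2): add — endpoints in different components.
C E (2): add — endpoints in different components.
B I (4): add — endpoints in different components.
B F (5): add — endpoints in different components.
D I (5): skip — D and I already connected.
H I (6): add — endpoints in different components.
A F (11): add — endpoints in different components.
D H (12): skip — D and H already connected.
B E (15): add — endpoints in different components.
Edges rejected before the tree was complete: 2.

2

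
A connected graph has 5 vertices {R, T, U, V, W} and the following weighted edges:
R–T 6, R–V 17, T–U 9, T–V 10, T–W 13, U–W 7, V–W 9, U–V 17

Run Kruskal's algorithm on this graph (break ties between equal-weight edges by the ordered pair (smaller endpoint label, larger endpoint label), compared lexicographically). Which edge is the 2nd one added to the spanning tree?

Kruskal's algorithm — process edges by increasing weight (ties by edge label):
R–T (6): add — endpoints in different components.
U–W (7): add — endpoints in different components.
T–U (9): add — endpoints in different components.
V–W (9): add — endpoints in different components.
The 2nd edge added is U–W.

U-W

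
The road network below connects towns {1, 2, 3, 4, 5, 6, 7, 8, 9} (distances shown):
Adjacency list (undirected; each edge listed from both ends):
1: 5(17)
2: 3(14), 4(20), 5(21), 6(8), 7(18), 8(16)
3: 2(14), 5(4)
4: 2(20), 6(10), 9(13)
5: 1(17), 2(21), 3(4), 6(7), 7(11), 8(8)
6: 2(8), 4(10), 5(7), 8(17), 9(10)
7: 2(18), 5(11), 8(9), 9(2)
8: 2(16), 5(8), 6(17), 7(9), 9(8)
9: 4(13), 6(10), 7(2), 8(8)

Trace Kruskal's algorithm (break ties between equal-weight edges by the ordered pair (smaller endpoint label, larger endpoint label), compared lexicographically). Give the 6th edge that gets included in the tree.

8-9

Sort edges by weight, then run Kruskal:
7-9 (2): add — endpoints in different components.
3-5 (4): add — endpoints in different components.
5-6 (7): add — endpoints in different components.
2-6 (8): add — endpoints in different components.
5-8 (8): add — endpoints in different components.
8-9 (8): add — endpoints in different components.
7-8 (9): skip — 7 and 8 already connected.
4-6 (10): add — endpoints in different components.
6-9 (10): skip — 6 and 9 already connected.
5-7 (11): skip — 5 and 7 already connected.
4-9 (13): skip — 4 and 9 already connected.
2-3 (14): skip — 2 and 3 already connected.
2-8 (16): skip — 2 and 8 already connected.
1-5 (17): add — endpoints in different components.
The 6th edge added is 8-9.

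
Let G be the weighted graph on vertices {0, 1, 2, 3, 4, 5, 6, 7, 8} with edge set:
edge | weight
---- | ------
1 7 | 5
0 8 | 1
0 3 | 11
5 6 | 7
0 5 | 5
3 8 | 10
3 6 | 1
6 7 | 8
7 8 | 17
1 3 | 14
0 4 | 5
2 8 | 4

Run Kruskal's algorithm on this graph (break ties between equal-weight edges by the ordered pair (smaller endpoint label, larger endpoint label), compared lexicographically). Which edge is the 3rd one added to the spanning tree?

Kruskal's algorithm — process edges by increasing weight (ties by edge label):
0 8 (1): add — endpoints in different components.
3 6 (1): add — endpoints in different components.
2 8 (4): add — endpoints in different components.
0 4 (5): add — endpoints in different components.
0 5 (5): add — endpoints in different components.
1 7 (5): add — endpoints in different components.
5 6 (7): add — endpoints in different components.
6 7 (8): add — endpoints in different components.
The 3rd edge added is 2 8.

2-8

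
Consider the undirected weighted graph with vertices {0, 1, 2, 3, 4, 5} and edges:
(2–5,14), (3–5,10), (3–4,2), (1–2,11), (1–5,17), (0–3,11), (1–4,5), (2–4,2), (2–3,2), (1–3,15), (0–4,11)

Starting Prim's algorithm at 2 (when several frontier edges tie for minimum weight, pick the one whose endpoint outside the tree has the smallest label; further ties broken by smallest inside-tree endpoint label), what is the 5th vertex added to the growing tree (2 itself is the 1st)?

5

Grow the tree from 2 using Prim:
Step 1: cheapest edge leaving the tree is 2–3 (2); add 3.
Step 2: cheapest edge leaving the tree is 2–4 (2); add 4.
Step 3: cheapest edge leaving the tree is 1–4 (5); add 1.
Step 4: cheapest edge leaving the tree is 3–5 (10); add 5.
Step 5: cheapest edge leaving the tree is 0–3 (11); add 0.
Vertex order: 2, 3, 4, 1, 5, 0. The 5th vertex is 5.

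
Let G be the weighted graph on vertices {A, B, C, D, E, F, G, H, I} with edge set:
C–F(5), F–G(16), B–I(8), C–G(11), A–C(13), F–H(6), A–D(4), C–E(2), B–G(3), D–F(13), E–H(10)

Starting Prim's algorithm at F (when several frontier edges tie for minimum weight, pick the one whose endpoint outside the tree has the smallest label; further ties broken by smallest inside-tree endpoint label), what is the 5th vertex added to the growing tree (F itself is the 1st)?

G

Grow the tree from F using Prim:
Step 1: cheapest edge leaving the tree is C–F (5); add C.
Step 2: cheapest edge leaving the tree is C–E (2); add E.
Step 3: cheapest edge leaving the tree is F–H (6); add H.
Step 4: cheapest edge leaving the tree is C–G (11); add G.
Step 5: cheapest edge leaving the tree is B–G (3); add B.
Step 6: cheapest edge leaving the tree is B–I (8); add I.
Step 7: cheapest edge leaving the tree is A–C (13); add A.
Step 8: cheapest edge leaving the tree is A–D (4); add D.
Vertex order: F, C, E, H, G, B, I, A, D. The 5th vertex is G.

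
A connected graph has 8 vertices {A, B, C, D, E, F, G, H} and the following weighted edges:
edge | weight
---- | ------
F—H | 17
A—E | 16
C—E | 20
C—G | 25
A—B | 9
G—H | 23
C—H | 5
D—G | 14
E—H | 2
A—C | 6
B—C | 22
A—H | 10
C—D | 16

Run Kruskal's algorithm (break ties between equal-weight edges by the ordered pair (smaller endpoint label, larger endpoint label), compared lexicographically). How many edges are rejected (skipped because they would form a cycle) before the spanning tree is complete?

2

Kruskal: consider edges lightest-first.
E—H (2): add — endpoints in different components.
C—H (5): add — endpoints in different components.
A—C (6): add — endpoints in different components.
A—B (9): add — endpoints in different components.
A—H (10): skip — A and H already connected.
D—G (14): add — endpoints in different components.
A—E (16): skip — A and E already connected.
C—D (16): add — endpoints in different components.
F—H (17): add — endpoints in different components.
Edges rejected before the tree was complete: 2.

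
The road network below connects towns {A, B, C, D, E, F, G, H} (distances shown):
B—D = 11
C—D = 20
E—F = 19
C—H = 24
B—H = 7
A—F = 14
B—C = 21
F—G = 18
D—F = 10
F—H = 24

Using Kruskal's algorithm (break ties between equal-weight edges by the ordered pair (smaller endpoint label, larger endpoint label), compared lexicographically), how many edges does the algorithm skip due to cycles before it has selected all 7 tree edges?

0

Sort edges by weight, then run Kruskal:
B—H (7): add — endpoints in different components.
D—F (10): add — endpoints in different components.
B—D (11): add — endpoints in different components.
A—F (14): add — endpoints in different components.
F—G (18): add — endpoints in different components.
E—F (19): add — endpoints in different components.
C—D (20): add — endpoints in different components.
Edges rejected before the tree was complete: 0.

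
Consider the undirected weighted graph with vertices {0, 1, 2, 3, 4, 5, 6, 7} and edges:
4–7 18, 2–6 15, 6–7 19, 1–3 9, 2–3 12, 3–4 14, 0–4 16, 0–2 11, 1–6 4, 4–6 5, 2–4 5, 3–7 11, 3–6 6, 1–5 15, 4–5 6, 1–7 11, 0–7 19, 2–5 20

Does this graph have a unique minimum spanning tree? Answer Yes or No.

No

Kruskal: consider edges lightest-first.
1–6 (4): add — endpoints in different components.
2–4 (5): add — endpoints in different components.
4–6 (5): add — endpoints in different components.
3–6 (6): add — endpoints in different components.
4–5 (6): add — endpoints in different components.
1–3 (9): skip — 1 and 3 already connected.
0–2 (11): add — endpoints in different components.
1–7 (11): add — endpoints in different components.
Non-tree edge 3–7 has weight 11, equal to the heaviest edge on its tree cycle — swapping gives another MST of the same weight. Not unique.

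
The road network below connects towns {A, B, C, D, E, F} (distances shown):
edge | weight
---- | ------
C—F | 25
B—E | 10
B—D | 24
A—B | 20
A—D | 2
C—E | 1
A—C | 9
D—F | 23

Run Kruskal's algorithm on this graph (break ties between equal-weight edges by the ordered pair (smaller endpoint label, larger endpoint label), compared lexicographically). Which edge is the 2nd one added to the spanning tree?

A-D

Kruskal's algorithm — process edges by increasing weight (ties by edge label):
C—E (1): add. Components now {A} {B} {C,E} {D} {F}
A—D (2): add. Components now {A,D} {B} {C,E} {F}
A—C (9): add. Components now {A,C,D,E} {B} {F}
B—E (10): add. Components now {A,B,C,D,E} {F}
A—B (20): skip — A and B already connected.
D—F (23): add. Components now {A,B,C,D,E,F}
The 2nd edge added is A—D.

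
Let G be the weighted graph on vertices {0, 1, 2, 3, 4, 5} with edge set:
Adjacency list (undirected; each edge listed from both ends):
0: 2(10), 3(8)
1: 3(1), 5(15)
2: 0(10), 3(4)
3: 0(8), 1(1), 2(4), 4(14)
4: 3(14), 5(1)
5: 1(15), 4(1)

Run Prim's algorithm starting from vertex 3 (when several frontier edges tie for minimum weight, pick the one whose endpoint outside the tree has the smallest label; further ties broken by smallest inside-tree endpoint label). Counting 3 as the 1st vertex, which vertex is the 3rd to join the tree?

Grow the tree from 3 using Prim:
Step 1: frontier [1–3 1, 2–3 4, 0–3 8, 3–4 14] → take 1–3 (1); add 1.
Step 2: frontier [1–5 15, 2–3 4, 0–3 8, 3–4 14] → take 2–3 (4); add 2.
Step 3: frontier [1–5 15, 0–2 10, 0–3 8, 3–4 14] → take 0–3 (8); add 0.
Step 4: frontier [1–5 15, 3–4 14] → take 3–4 (14); add 4.
Step 5: frontier [1–5 15, 4–5 1] → take 4–5 (1); add 5.
Vertex order: 3, 1, 2, 0, 4, 5. The 3rd vertex is 2.

2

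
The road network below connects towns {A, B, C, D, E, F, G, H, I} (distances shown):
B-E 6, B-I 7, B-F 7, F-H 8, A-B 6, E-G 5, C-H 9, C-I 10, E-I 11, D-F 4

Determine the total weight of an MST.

52

Sort edges by weight, then run Kruskal:
D-F (4): add — endpoints in different components.
E-G (5): add — endpoints in different components.
A-B (6): add — endpoints in different components.
B-E (6): add — endpoints in different components.
B-F (7): add — endpoints in different components.
B-I (7): add — endpoints in different components.
F-H (8): add — endpoints in different components.
C-H (9): add — endpoints in different components.
MST edges: D-F, E-G, A-B, B-E, B-F, B-I, F-H, C-H; total weight 4+5+6+6+7+7+8+9 = 52.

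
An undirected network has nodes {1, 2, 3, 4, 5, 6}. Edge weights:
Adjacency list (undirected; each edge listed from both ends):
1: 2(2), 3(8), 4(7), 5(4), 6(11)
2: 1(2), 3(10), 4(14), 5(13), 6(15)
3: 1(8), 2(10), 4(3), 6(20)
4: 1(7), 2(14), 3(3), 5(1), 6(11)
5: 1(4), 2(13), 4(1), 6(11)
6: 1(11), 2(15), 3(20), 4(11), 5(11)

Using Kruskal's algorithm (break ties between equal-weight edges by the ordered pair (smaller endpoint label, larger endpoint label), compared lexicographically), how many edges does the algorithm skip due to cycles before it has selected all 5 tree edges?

Kruskal's algorithm — process edges by increasing weight (ties by edge label):
4 5 (1): add. Components now {1} {2} {3} {4,5} {6}
1 2 (2): add. Components now {1,2} {3} {4,5} {6}
3 4 (3): add. Components now {1,2} {3,4,5} {6}
1 5 (4): add. Components now {1,2,3,4,5} {6}
1 4 (7): skip — 1 and 4 already connected.
1 3 (8): skip — 1 and 3 already connected.
2 3 (10): skip — 2 and 3 already connected.
1 6 (11): add. Components now {1,2,3,4,5,6}
Edges rejected before the tree was complete: 3.

3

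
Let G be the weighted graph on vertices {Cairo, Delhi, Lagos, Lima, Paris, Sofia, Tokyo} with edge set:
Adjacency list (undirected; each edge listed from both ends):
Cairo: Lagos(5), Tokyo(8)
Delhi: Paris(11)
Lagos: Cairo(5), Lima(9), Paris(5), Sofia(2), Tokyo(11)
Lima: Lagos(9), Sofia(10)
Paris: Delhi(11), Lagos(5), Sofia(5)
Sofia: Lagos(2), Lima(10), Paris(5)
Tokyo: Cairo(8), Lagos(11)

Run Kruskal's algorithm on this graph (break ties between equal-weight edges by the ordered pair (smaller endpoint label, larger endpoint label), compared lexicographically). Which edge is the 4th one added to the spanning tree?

Sort edges by weight, then run Kruskal:
Lagos Sofia (2): add. Components now {Cairo} {Delhi} {Lima} {Paris} {Tokyo} {Lagos,Sofia}
Cairo Lagos (5): add. Components now {Cairo,Lagos,Sofia} {Delhi} {Lima} {Paris} {Tokyo}
Lagos Paris (5): add. Components now {Cairo,Lagos,Paris,Sofia} {Delhi} {Lima} {Tokyo}
Paris Sofia (5): skip — Paris and Sofia already connected.
Cairo Tokyo (8): add. Components now {Cairo,Lagos,Paris,Sofia,Tokyo} {Delhi} {Lima}
Lagos Lima (9): add. Components now {Cairo,Lagos,Lima,Paris,Sofia,Tokyo} {Delhi}
Lima Sofia (10): skip — Lima and Sofia already connected.
Delhi Paris (11): add. Components now {Cairo,Delhi,Lagos,Lima,Paris,Sofia,Tokyo}
The 4th edge added is Cairo Tokyo.

Cairo-Tokyo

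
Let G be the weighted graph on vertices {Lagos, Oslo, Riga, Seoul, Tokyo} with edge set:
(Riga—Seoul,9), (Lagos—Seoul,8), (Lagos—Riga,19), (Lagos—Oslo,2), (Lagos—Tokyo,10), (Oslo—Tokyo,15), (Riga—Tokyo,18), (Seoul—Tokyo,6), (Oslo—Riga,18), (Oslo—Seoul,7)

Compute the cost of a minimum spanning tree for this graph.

Sort edges by weight, then run Kruskal:
Lagos—Oslo (2): add — endpoints in different components.
Seoul—Tokyo (6): add — endpoints in different components.
Oslo—Seoul (7): add — endpoints in different components.
Lagos—Seoul (8): skip — Lagos and Seoul already connected.
Riga—Seoul (9): add — endpoints in different components.
MST edges: Lagos—Oslo, Seoul—Tokyo, Oslo—Seoul, Riga—Seoul; total weight 2+6+7+9 = 24.

24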